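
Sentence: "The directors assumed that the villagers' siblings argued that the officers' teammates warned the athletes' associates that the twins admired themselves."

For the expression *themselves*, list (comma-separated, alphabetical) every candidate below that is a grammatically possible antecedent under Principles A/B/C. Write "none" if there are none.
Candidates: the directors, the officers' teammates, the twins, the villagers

the twins

*themselves* is a reflexive; Principle A requires it to be bound within its binding domain — the clause headed by 'admired'.
— the directors: subject of the matrix clause; c-commands the reflexive but lies outside its binding domain — cannot bind it (Principle A).
— the officers' teammates: subject of the clause headed by 'warned'; c-commands the reflexive but lies outside its binding domain — cannot bind it (Principle A).
— the twins: subject of the clause headed by 'admired'; c-commands the reflexive within its binding domain — allowed (Principle A).
— the villagers: possessor inside the subject DP of the clause headed by 'argued'; does not c-command the reflexive — cannot bind it (Principle A).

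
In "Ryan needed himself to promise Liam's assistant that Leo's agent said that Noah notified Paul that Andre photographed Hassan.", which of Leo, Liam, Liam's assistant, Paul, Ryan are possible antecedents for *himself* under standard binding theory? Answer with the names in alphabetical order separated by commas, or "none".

Ryan

*himself* is a reflexive; Principle A requires it to be bound within its binding domain — the matrix clause.
— Leo: possessor inside the subject DP of the clause headed by 'said'; does not c-command the reflexive — cannot bind it (Principle A).
— Liam: possessor inside the object DP of the clause headed by 'promise'; does not c-command the reflexive — cannot bind it (Principle A).
— Liam's assistant: object of the clause headed by 'promise'; does not c-command the reflexive — cannot bind it (Principle A).
— Paul: object of the clause headed by 'notified'; does not c-command the reflexive — cannot bind it (Principle A).
— Ryan: subject of the matrix clause; c-commands the reflexive within its binding domain — allowed (Principle A).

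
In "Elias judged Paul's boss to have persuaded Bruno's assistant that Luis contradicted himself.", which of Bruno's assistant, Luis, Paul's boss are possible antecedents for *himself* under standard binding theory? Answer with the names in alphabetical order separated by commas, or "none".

Luis

*himself* is a reflexive; Principle A requires it to be bound within its binding domain — the clause headed by 'contradicted'.
— Bruno's assistant: object of the clause headed by 'persuaded'; c-commands the reflexive but lies outside its binding domain — cannot bind it (Principle A).
— Luis: subject of the clause headed by 'contradicted'; c-commands the reflexive within its binding domain — allowed (Principle A).
— Paul's boss: subject of the clause headed by 'persuaded'; c-commands the reflexive but lies outside its binding domain — cannot bind it (Principle A).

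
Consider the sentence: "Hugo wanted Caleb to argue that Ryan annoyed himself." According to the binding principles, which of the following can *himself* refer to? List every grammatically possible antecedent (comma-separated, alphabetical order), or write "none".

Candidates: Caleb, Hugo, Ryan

Ryan

*himself* is a reflexive; Principle A requires it to be bound within its binding domain — the clause headed by 'annoyed'.
— Caleb: subject of the clause headed by 'argue'; c-commands the reflexive but lies outside its binding domain — cannot bind it (Principle A).
— Hugo: subject of the matrix clause; c-commands the reflexive but lies outside its binding domain — cannot bind it (Principle A).
— Ryan: subject of the clause headed by 'annoyed'; c-commands the reflexive within its binding domain — allowed (Principle A).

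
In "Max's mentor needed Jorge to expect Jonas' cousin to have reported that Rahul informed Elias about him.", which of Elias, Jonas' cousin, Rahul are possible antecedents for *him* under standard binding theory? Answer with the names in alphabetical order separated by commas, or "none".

Jonas' cousin

*him* is a pronoun; Principle B requires it to be free in its binding domain — the clause headed by 'informed'.
— Elias: object of the clause headed by 'informed'; c-commands the pronoun within its binding domain — blocked (Principle B).
— Jonas' cousin: subject of the clause headed by 'reported'; c-commands the pronoun but lies outside its binding domain — allowed.
— Rahul: subject of the clause headed by 'informed'; c-commands the pronoun within its binding domain — blocked (Principle B).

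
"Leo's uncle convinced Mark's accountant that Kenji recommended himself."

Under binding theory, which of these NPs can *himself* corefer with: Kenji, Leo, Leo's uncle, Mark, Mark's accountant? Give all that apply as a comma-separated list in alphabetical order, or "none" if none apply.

Kenji

*himself* is a reflexive; Principle A requires it to be bound within its binding domain — the clause headed by 'recommended'.
— Kenji: subject of the clause headed by 'recommended'; c-commands the reflexive within its binding domain — allowed (Principle A).
— Leo: possessor inside the subject DP of the matrix clause; does not c-command the reflexive — cannot bind it (Principle A).
— Leo's uncle: subject of the matrix clause; c-commands the reflexive but lies outside its binding domain — cannot bind it (Principle A).
— Mark: possessor inside the object DP of the matrix clause; does not c-command the reflexive — cannot bind it (Principle A).
— Mark's accountant: object of the matrix clause; c-commands the reflexive but lies outside its binding domain — cannot bind it (Principle A).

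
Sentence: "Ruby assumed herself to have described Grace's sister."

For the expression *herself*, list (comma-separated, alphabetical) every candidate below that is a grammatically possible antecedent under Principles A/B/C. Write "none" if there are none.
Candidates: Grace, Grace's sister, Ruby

Ruby

*herself* is a reflexive; Principle A requires it to be bound within its binding domain — the matrix clause.
— Grace: possessor inside the object DP of the clause headed by 'described'; does not c-command the reflexive — cannot bind it (Principle A).
— Grace's sister: object of the clause headed by 'described'; does not c-command the reflexive — cannot bind it (Principle A).
— Ruby: subject of the matrix clause; c-commands the reflexive within its binding domain — allowed (Principle A).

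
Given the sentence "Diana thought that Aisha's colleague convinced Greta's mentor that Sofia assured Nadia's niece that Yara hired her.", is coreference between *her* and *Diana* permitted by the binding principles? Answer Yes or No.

*her* is a pronoun; Principle B requires it to be free in its binding domain — the clause headed by 'hired'.
— Diana: subject of the matrix clause; c-commands the pronoun but lies outside its binding domain — allowed.

Yes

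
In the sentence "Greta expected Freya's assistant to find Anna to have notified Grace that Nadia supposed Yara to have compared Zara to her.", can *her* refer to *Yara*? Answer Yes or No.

No

*her* is a pronoun; Principle B requires it to be free in its binding domain — the clause headed by 'compared'.
— Yara: subject of the clause headed by 'compared'; c-commands the pronoun within its binding domain — blocked (Principle B).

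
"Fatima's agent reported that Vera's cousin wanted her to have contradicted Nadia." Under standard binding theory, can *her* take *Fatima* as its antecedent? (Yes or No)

Yes

*her* is a pronoun; Principle B requires it to be free in its binding domain — the clause headed by 'wanted'.
— Fatima: possessor inside the subject DP of the matrix clause; does not c-command the pronoun — Principle B does not apply; allowed.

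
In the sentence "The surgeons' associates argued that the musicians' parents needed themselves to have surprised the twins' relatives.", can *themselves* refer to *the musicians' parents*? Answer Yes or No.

*themselves* is a reflexive; Principle A requires it to be bound within its binding domain — the clause headed by 'needed'.
— the musicians' parents: subject of the clause headed by 'needed'; c-commands the reflexive within its binding domain — allowed (Principle A).

Yes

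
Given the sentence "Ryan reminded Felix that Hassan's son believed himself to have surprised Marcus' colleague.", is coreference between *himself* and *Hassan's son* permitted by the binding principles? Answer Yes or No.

*himself* is a reflexive; Principle A requires it to be bound within its binding domain — the clause headed by 'believed'.
— Hassan's son: subject of the clause headed by 'believed'; c-commands the reflexive within its binding domain — allowed (Principle A).

Yes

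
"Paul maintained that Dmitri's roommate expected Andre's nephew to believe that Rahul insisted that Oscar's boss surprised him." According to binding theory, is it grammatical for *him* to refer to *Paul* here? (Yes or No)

*Paul* is an R-expression; Principle C requires it to be free (not bound by any c-commanding expression).
— him: object of the clause headed by 'surprised'; the pronoun does not c-command the R-expression — coreference allowed.

Yes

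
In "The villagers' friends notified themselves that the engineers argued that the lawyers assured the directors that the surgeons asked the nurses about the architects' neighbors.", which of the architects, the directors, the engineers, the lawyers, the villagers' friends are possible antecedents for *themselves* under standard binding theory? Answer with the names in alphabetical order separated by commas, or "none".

*themselves* is a reflexive; Principle A requires it to be bound within its binding domain — the matrix clause.
— the architects: possessor inside the second object DP of the clause headed by 'asked'; does not c-command the reflexive — cannot bind it (Principle A).
— the directors: object of the clause headed by 'assured'; does not c-command the reflexive — cannot bind it (Principle A).
— the engineers: subject of the clause headed by 'argued'; does not c-command the reflexive — cannot bind it (Principle A).
— the lawyers: subject of the clause headed by 'assured'; does not c-command the reflexive — cannot bind it (Principle A).
— the villagers' friends: subject of the matrix clause; c-commands the reflexive within its binding domain — allowed (Principle A).

the villagers' friends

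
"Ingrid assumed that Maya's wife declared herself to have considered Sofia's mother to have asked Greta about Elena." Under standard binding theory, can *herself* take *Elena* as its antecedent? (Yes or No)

No

*herself* is a reflexive; Principle A requires it to be bound within its binding domain — the clause headed by 'declared'.
— Elena: second object of the clause headed by 'asked'; does not c-command the reflexive — cannot bind it (Principle A).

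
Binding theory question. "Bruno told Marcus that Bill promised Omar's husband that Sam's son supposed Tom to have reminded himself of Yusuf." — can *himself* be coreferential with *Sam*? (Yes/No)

No

*himself* is a reflexive; Principle A requires it to be bound within its binding domain — the clause headed by 'reminded'.
— Sam: possessor inside the subject DP of the clause headed by 'supposed'; does not c-command the reflexive — cannot bind it (Principle A).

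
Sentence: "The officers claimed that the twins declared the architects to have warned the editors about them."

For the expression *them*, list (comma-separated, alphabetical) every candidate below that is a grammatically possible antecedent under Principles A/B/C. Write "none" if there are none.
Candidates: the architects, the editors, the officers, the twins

the officers, the twins

*them* is a pronoun; Principle B requires it to be free in its binding domain — the clause headed by 'warned'.
— the architects: subject of the clause headed by 'warned'; c-commands the pronoun within its binding domain — blocked (Principle B).
— the editors: object of the clause headed by 'warned'; c-commands the pronoun within its binding domain — blocked (Principle B).
— the officers: subject of the matrix clause; c-commands the pronoun but lies outside its binding domain — allowed.
— the twins: subject of the clause headed by 'declared'; c-commands the pronoun but lies outside its binding domain — allowed.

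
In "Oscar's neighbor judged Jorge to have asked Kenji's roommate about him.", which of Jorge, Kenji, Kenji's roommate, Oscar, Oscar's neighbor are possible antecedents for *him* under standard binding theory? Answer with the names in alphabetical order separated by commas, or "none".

*him* is a pronoun; Principle B requires it to be free in its binding domain — the clause headed by 'asked'.
— Jorge: subject of the clause headed by 'asked'; c-commands the pronoun within its binding domain — blocked (Principle B).
— Kenji: possessor inside the object DP of the clause headed by 'asked'; does not c-command the pronoun — Principle B does not apply; allowed.
— Kenji's roommate: object of the clause headed by 'asked'; c-commands the pronoun within its binding domain — blocked (Principle B).
— Oscar: possessor inside the subject DP of the matrix clause; does not c-command the pronoun — Principle B does not apply; allowed.
— Oscar's neighbor: subject of the matrix clause; c-commands the pronoun but lies outside its binding domain — allowed.

Kenji, Oscar, Oscar's neighbor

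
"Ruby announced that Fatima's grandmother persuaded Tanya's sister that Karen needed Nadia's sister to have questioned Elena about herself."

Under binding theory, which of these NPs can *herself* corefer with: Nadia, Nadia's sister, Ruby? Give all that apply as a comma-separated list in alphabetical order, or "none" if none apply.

*herself* is a reflexive; Principle A requires it to be bound within its binding domain — the clause headed by 'questioned'.
— Nadia: possessor inside the subject DP of the clause headed by 'questioned'; does not c-command the reflexive — cannot bind it (Principle A).
— Nadia's sister: subject of the clause headed by 'questioned'; c-commands the reflexive within its binding domain — allowed (Principle A).
— Ruby: subject of the matrix clause; c-commands the reflexive but lies outside its binding domain — cannot bind it (Principle A).

Nadia's sister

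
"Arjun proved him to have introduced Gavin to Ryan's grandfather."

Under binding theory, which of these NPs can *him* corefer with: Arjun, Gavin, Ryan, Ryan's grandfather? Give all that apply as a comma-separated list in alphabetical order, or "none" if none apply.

*him* is a pronoun; Principle B requires it to be free in its binding domain — the matrix clause.
— Arjun: subject of the matrix clause; c-commands the pronoun within its binding domain — blocked (Principle B).
— Gavin: object of the clause headed by 'introduced'; is c-commanded by the pronoun; coreference would bind this R-expression — blocked (Principle C).
— Ryan: possessor inside the second object DP of the clause headed by 'introduced'; is c-commanded by the pronoun; coreference would bind this R-expression — blocked (Principle C).
— Ryan's grandfather: second object of the clause headed by 'introduced'; is c-commanded by the pronoun; coreference would bind this R-expression — blocked (Principle C).

none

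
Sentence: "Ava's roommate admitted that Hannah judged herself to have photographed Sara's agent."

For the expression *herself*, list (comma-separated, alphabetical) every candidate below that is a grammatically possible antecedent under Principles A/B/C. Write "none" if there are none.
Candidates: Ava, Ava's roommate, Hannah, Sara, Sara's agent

*herself* is a reflexive; Principle A requires it to be bound within its binding domain — the clause headed by 'judged'.
— Ava: possessor inside the subject DP of the matrix clause; does not c-command the reflexive — cannot bind it (Principle A).
— Ava's roommate: subject of the matrix clause; c-commands the reflexive but lies outside its binding domain — cannot bind it (Principle A).
— Hannah: subject of the clause headed by 'judged'; c-commands the reflexive within its binding domain — allowed (Principle A).
— Sara: possessor inside the object DP of the clause headed by 'photographed'; does not c-command the reflexive — cannot bind it (Principle A).
— Sara's agent: object of the clause headed by 'photographed'; does not c-command the reflexive — cannot bind it (Principle A).

Hannah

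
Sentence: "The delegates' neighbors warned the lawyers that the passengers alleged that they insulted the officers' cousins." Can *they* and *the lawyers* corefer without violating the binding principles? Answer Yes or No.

Yes

*the lawyers* is an R-expression; Principle C requires it to be free (not bound by any c-commanding expression).
— they: subject of the clause headed by 'insulted'; the pronoun does not c-command the R-expression — coreference allowed.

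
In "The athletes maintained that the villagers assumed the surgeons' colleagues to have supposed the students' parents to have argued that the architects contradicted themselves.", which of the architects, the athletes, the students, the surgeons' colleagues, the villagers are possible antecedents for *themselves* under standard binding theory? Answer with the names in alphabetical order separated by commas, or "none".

*themselves* is a reflexive; Principle A requires it to be bound within its binding domain — the clause headed by 'contradicted'.
— the architects: subject of the clause headed by 'contradicted'; c-commands the reflexive within its binding domain — allowed (Principle A).
— the athletes: subject of the matrix clause; c-commands the reflexive but lies outside its binding domain — cannot bind it (Principle A).
— the students: possessor inside the subject DP of the clause headed by 'argued'; does not c-command the reflexive — cannot bind it (Principle A).
— the surgeons' colleagues: subject of the clause headed by 'supposed'; c-commands the reflexive but lies outside its binding domain — cannot bind it (Principle A).
— the villagers: subject of the clause headed by 'assumed'; c-commands the reflexive but lies outside its binding domain — cannot bind it (Principle A).

the architects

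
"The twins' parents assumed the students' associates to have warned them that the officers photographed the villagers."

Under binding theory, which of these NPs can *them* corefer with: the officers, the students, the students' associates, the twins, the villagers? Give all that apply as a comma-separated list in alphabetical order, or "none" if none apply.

the students, the twins

*them* is a pronoun; Principle B requires it to be free in its binding domain — the clause headed by 'warned'.
— the officers: subject of the clause headed by 'photographed'; is c-commanded by the pronoun; coreference would bind this R-expression — blocked (Principle C).
— the students: possessor inside the subject DP of the clause headed by 'warned'; does not c-command the pronoun — Principle B does not apply; allowed.
— the students' associates: subject of the clause headed by 'warned'; c-commands the pronoun within its binding domain — blocked (Principle B).
— the twins: possessor inside the subject DP of the matrix clause; does not c-command the pronoun — Principle B does not apply; allowed.
— the villagers: object of the clause headed by 'photographed'; is c-commanded by the pronoun; coreference would bind this R-expression — blocked (Principle C).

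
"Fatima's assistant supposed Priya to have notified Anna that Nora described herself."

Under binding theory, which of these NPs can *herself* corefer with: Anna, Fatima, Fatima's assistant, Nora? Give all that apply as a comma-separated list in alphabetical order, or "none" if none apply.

Nora

*herself* is a reflexive; Principle A requires it to be bound within its binding domain — the clause headed by 'described'.
— Anna: object of the clause headed by 'notified'; c-commands the reflexive but lies outside its binding domain — cannot bind it (Principle A).
— Fatima: possessor inside the subject DP of the matrix clause; does not c-command the reflexive — cannot bind it (Principle A).
— Fatima's assistant: subject of the matrix clause; c-commands the reflexive but lies outside its binding domain — cannot bind it (Principle A).
— Nora: subject of the clause headed by 'described'; c-commands the reflexive within its binding domain — allowed (Principle A).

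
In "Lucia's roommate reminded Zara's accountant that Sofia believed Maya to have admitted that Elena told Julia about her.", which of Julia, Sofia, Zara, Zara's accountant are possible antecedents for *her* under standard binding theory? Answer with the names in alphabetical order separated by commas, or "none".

Sofia, Zara, Zara's accountant

*her* is a pronoun; Principle B requires it to be free in its binding domain — the clause headed by 'told'.
— Julia: object of the clause headed by 'told'; c-commands the pronoun within its binding domain — blocked (Principle B).
— Sofia: subject of the clause headed by 'believed'; c-commands the pronoun but lies outside its binding domain — allowed.
— Zara: possessor inside the object DP of the matrix clause; does not c-command the pronoun — Principle B does not apply; allowed.
— Zara's accountant: object of the matrix clause; c-commands the pronoun but lies outside its binding domain — allowed.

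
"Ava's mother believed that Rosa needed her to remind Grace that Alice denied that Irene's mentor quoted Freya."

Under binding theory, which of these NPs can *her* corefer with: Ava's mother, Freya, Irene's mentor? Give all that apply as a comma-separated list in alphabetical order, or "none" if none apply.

*her* is a pronoun; Principle B requires it to be free in its binding domain — the clause headed by 'needed'.
— Ava's mother: subject of the matrix clause; c-commands the pronoun but lies outside its binding domain — allowed.
— Freya: object of the clause headed by 'quoted'; is c-commanded by the pronoun; coreference would bind this R-expression — blocked (Principle C).
— Irene's mentor: subject of the clause headed by 'quoted'; is c-commanded by the pronoun; coreference would bind this R-expression — blocked (Principle C).

Ava's mother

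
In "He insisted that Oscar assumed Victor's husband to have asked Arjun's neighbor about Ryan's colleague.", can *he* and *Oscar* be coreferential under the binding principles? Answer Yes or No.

No

*Oscar* is an R-expression; Principle C requires it to be free (not bound by any c-commanding expression).
— he: subject of the matrix clause; the pronoun c-commands the R-expression — coreference blocked (Principle C).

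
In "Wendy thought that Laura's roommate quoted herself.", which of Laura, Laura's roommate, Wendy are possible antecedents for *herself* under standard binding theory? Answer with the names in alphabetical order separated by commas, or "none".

Laura's roommate

*herself* is a reflexive; Principle A requires it to be bound within its binding domain — the clause headed by 'quoted'.
— Laura: possessor inside the subject DP of the clause headed by 'quoted'; does not c-command the reflexive — cannot bind it (Principle A).
— Laura's roommate: subject of the clause headed by 'quoted'; c-commands the reflexive within its binding domain — allowed (Principle A).
— Wendy: subject of the matrix clause; c-commands the reflexive but lies outside its binding domain — cannot bind it (Principle A).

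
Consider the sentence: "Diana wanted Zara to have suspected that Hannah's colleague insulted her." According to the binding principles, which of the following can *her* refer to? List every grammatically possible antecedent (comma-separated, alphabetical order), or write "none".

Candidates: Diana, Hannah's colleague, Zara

Diana, Zara

*her* is a pronoun; Principle B requires it to be free in its binding domain — the clause headed by 'insulted'.
— Diana: subject of the matrix clause; c-commands the pronoun but lies outside its binding domain — allowed.
— Hannah's colleague: subject of the clause headed by 'insulted'; c-commands the pronoun within its binding domain — blocked (Principle B).
— Zara: subject of the clause headed by 'suspected'; c-commands the pronoun but lies outside its binding domain — allowed.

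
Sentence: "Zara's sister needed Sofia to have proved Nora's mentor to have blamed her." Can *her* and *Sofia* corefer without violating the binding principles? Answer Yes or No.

*Sofia* is an R-expression; Principle C requires it to be free (not bound by any c-commanding expression).
— her: object of the clause headed by 'blamed'; the pronoun does not c-command the R-expression — coreference allowed.

Yes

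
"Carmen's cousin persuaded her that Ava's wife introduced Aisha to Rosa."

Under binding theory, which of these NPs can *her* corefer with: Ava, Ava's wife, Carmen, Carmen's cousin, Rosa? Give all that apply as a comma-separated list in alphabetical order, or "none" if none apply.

*her* is a pronoun; Principle B requires it to be free in its binding domain — the matrix clause.
— Ava: possessor inside the subject DP of the clause headed by 'introduced'; is c-commanded by the pronoun; coreference would bind this R-expression — blocked (Principle C).
— Ava's wife: subject of the clause headed by 'introduced'; is c-commanded by the pronoun; coreference would bind this R-expression — blocked (Principle C).
— Carmen: possessor inside the subject DP of the matrix clause; does not c-command the pronoun — Principle B does not apply; allowed.
— Carmen's cousin: subject of the matrix clause; c-commands the pronoun within its binding domain — blocked (Principle B).
— Rosa: second object of the clause headed by 'introduced'; is c-commanded by the pronoun; coreference would bind this R-expression — blocked (Principle C).

Carmen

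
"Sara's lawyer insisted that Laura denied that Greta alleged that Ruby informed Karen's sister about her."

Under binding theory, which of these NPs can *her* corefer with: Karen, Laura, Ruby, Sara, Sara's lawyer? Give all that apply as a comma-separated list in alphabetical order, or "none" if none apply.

*her* is a pronoun; Principle B requires it to be free in its binding domain — the clause headed by 'informed'.
— Karen: possessor inside the object DP of the clause headed by 'informed'; does not c-command the pronoun — Principle B does not apply; allowed.
— Laura: subject of the clause headed by 'denied'; c-commands the pronoun but lies outside its binding domain — allowed.
— Ruby: subject of the clause headed by 'informed'; c-commands the pronoun within its binding domain — blocked (Principle B).
— Sara: possessor inside the subject DP of the matrix clause; does not c-command the pronoun — Principle B does not apply; allowed.
— Sara's lawyer: subject of the matrix clause; c-commands the pronoun but lies outside its binding domain — allowed.

Karen, Laura, Sara, Sara's lawyer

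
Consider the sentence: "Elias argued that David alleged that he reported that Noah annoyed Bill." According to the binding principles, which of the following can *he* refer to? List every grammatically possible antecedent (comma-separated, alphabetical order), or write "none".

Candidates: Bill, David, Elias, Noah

David, Elias

*he* is a pronoun; Principle B requires it to be free in its binding domain — the clause headed by 'reported'.
— Bill: object of the clause headed by 'annoyed'; is c-commanded by the pronoun; coreference would bind this R-expression — blocked (Principle C).
— David: subject of the clause headed by 'alleged'; c-commands the pronoun but lies outside its binding domain — allowed.
— Elias: subject of the matrix clause; c-commands the pronoun but lies outside its binding domain — allowed.
— Noah: subject of the clause headed by 'annoyed'; is c-commanded by the pronoun; coreference would bind this R-expression — blocked (Principle C).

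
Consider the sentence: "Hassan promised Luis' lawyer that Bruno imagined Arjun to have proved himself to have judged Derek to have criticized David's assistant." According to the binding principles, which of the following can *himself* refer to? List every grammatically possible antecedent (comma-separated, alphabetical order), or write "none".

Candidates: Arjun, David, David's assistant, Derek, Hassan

*himself* is a reflexive; Principle A requires it to be bound within its binding domain — the clause headed by 'proved'.
— Arjun: subject of the clause headed by 'proved'; c-commands the reflexive within its binding domain — allowed (Principle A).
— David: possessor inside the object DP of the clause headed by 'criticized'; does not c-command the reflexive — cannot bind it (Principle A).
— David's assistant: object of the clause headed by 'criticized'; does not c-command the reflexive — cannot bind it (Principle A).
— Derek: subject of the clause headed by 'criticized'; does not c-command the reflexive — cannot bind it (Principle A).
— Hassan: subject of the matrix clause; c-commands the reflexive but lies outside its binding domain — cannot bind it (Principle A).

Arjun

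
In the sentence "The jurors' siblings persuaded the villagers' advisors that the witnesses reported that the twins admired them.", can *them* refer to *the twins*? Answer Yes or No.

No

*them* is a pronoun; Principle B requires it to be free in its binding domain — the clause headed by 'admired'.
— the twins: subject of the clause headed by 'admired'; c-commands the pronoun within its binding domain — blocked (Principle B).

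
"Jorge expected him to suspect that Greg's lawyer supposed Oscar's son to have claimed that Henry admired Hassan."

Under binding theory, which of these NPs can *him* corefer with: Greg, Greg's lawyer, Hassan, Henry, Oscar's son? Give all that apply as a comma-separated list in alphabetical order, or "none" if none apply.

*him* is a pronoun; Principle B requires it to be free in its binding domain — the matrix clause.
— Greg: possessor inside the subject DP of the clause headed by 'supposed'; is c-commanded by the pronoun; coreference would bind this R-expression — blocked (Principle C).
— Greg's lawyer: subject of the clause headed by 'supposed'; is c-commanded by the pronoun; coreference would bind this R-expression — blocked (Principle C).
— Hassan: object of the clause headed by 'admired'; is c-commanded by the pronoun; coreference would bind this R-expression — blocked (Principle C).
— Henry: subject of the clause headed by 'admired'; is c-commanded by the pronoun; coreference would bind this R-expression — blocked (Principle C).
— Oscar's son: subject of the clause headed by 'claimed'; is c-commanded by the pronoun; coreference would bind this R-expression — blocked (Principle C).

none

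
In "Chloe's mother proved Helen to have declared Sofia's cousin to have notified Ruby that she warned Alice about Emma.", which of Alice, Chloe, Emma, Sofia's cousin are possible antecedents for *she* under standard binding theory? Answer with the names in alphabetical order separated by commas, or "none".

Chloe, Sofia's cousin

*she* is a pronoun; Principle B requires it to be free in its binding domain — the clause headed by 'warned'.
— Alice: object of the clause headed by 'warned'; is c-commanded by the pronoun; coreference would bind this R-expression — blocked (Principle C).
— Chloe: possessor inside the subject DP of the matrix clause; does not c-command the pronoun — Principle B does not apply; allowed.
— Emma: second object of the clause headed by 'warned'; is c-commanded by the pronoun; coreference would bind this R-expression — blocked (Principle C).
— Sofia's cousin: subject of the clause headed by 'notified'; c-commands the pronoun but lies outside its binding domain — allowed.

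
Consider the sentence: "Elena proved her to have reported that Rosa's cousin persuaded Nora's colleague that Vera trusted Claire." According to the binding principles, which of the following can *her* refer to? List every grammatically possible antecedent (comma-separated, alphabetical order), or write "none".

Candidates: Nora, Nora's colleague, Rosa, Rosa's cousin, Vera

*her* is a pronoun; Principle B requires it to be free in its binding domain — the matrix clause.
— Nora: possessor inside the object DP of the clause headed by 'persuaded'; is c-commanded by the pronoun; coreference would bind this R-expression — blocked (Principle C).
— Nora's colleague: object of the clause headed by 'persuaded'; is c-commanded by the pronoun; coreference would bind this R-expression — blocked (Principle C).
— Rosa: possessor inside the subject DP of the clause headed by 'persuaded'; is c-commanded by the pronoun; coreference would bind this R-expression — blocked (Principle C).
— Rosa's cousin: subject of the clause headed by 'persuaded'; is c-commanded by the pronoun; coreference would bind this R-expression — blocked (Principle C).
— Vera: subject of the clause headed by 'trusted'; is c-commanded by the pronoun; coreference would bind this R-expression — blocked (Principle C).

none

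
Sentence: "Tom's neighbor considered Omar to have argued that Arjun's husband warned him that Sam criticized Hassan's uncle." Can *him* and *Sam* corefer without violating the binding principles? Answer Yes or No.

*Sam* is an R-expression; Principle C requires it to be free (not bound by any c-commanding expression).
— him: object of the clause headed by 'warned'; the pronoun c-commands the R-expression — coreference blocked (Principle C).

No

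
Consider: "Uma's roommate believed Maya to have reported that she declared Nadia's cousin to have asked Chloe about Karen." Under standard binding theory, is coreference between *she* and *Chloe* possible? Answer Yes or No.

*Chloe* is an R-expression; Principle C requires it to be free (not bound by any c-commanding expression).
— she: subject of the clause headed by 'declared'; the pronoun c-commands the R-expression — coreference blocked (Principle C).

No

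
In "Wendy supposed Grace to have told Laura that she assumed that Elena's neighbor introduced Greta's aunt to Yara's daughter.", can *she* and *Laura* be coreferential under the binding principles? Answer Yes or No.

Yes

*Laura* is an R-expression; Principle C requires it to be free (not bound by any c-commanding expression).
— she: subject of the clause headed by 'assumed'; the pronoun does not c-command the R-expression — coreference allowed.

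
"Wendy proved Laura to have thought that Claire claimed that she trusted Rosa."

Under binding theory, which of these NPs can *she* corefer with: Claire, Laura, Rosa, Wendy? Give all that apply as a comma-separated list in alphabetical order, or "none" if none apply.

*she* is a pronoun; Principle B requires it to be free in its binding domain — the clause headed by 'trusted'.
— Claire: subject of the clause headed by 'claimed'; c-commands the pronoun but lies outside its binding domain — allowed.
— Laura: subject of the clause headed by 'thought'; c-commands the pronoun but lies outside its binding domain — allowed.
— Rosa: object of the clause headed by 'trusted'; is c-commanded by the pronoun; coreference would bind this R-expression — blocked (Principle C).
— Wendy: subject of the matrix clause; c-commands the pronoun but lies outside its binding domain — allowed.

Claire, Laura, Wendy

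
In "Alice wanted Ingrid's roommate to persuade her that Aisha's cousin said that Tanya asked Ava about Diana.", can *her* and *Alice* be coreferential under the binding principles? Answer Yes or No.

*Alice* is an R-expression; Principle C requires it to be free (not bound by any c-commanding expression).
— her: object of the clause headed by 'persuade'; the pronoun does not c-command the R-expression — coreference allowed.

Yes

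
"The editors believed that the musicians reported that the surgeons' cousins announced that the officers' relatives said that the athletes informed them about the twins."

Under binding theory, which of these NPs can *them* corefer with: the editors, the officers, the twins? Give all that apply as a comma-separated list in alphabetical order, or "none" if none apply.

*them* is a pronoun; Principle B requires it to be free in its binding domain — the clause headed by 'informed'.
— the editors: subject of the matrix clause; c-commands the pronoun but lies outside its binding domain — allowed.
— the officers: possessor inside the subject DP of the clause headed by 'said'; does not c-command the pronoun — Principle B does not apply; allowed.
— the twins: second object of the clause headed by 'informed'; is c-commanded by the pronoun; coreference would bind this R-expression — blocked (Principle C).

the editors, the officers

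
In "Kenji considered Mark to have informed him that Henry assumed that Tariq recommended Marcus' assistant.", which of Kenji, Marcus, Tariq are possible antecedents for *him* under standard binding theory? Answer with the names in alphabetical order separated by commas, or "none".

Kenji

*him* is a pronoun; Principle B requires it to be free in its binding domain — the clause headed by 'informed'.
— Kenji: subject of the matrix clause; c-commands the pronoun but lies outside its binding domain — allowed.
— Marcus: possessor inside the object DP of the clause headed by 'recommended'; is c-commanded by the pronoun; coreference would bind this R-expression — blocked (Principle C).
— Tariq: subject of the clause headed by 'recommended'; is c-commanded by the pronoun; coreference would bind this R-expression — blocked (Principle C).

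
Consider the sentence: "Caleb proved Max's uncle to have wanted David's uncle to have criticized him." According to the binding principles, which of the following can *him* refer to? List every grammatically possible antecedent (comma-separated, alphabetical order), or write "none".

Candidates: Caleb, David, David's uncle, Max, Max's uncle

Caleb, David, Max, Max's uncle

*him* is a pronoun; Principle B requires it to be free in its binding domain — the clause headed by 'criticized'.
— Caleb: subject of the matrix clause; c-commands the pronoun but lies outside its binding domain — allowed.
— David: possessor inside the subject DP of the clause headed by 'criticized'; does not c-command the pronoun — Principle B does not apply; allowed.
— David's uncle: subject of the clause headed by 'criticized'; c-commands the pronoun within its binding domain — blocked (Principle B).
— Max: possessor inside the subject DP of the clause headed by 'wanted'; does not c-command the pronoun — Principle B does not apply; allowed.
— Max's uncle: subject of the clause headed by 'wanted'; c-commands the pronoun but lies outside its binding domain — allowed.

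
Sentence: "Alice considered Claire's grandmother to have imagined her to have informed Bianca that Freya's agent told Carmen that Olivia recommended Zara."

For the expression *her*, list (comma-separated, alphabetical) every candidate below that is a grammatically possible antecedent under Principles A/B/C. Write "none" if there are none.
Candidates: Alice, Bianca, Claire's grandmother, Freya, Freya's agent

Alice

*her* is a pronoun; Principle B requires it to be free in its binding domain — the clause headed by 'imagined'.
— Alice: subject of the matrix clause; c-commands the pronoun but lies outside its binding domain — allowed.
— Bianca: object of the clause headed by 'informed'; is c-commanded by the pronoun; coreference would bind this R-expression — blocked (Principle C).
— Claire's grandmother: subject of the clause headed by 'imagined'; c-commands the pronoun within its binding domain — blocked (Principle B).
— Freya: possessor inside the subject DP of the clause headed by 'told'; is c-commanded by the pronoun; coreference would bind this R-expression — blocked (Principle C).
— Freya's agent: subject of the clause headed by 'told'; is c-commanded by the pronoun; coreference would bind this R-expression — blocked (Principle C).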